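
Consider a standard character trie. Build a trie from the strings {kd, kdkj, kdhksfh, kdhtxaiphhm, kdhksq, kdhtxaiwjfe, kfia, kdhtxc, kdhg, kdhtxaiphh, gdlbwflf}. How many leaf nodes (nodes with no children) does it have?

Leaves are exactly the stored words that no other stored word extends.
Those words: "gdlbwflf", "kdhg", "kdhksfh", "kdhksq", "kdhtxaiphhm", "kdhtxaiwjfe", "kdhtxc", "kdkj", "kfia"
Leaf count: 9

9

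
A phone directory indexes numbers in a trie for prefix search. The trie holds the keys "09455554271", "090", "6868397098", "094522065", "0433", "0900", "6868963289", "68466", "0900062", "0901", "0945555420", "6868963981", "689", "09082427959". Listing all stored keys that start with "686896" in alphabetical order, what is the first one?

Filter for "686896…" and sort: "6868963289", "6868963981"
The 1st is 6868963289.

6868963289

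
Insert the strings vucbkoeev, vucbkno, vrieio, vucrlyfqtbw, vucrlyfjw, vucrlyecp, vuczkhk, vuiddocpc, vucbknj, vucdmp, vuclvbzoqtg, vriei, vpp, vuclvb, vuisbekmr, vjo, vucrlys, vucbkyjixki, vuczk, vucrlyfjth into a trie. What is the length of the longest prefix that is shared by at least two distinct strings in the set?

Equivalently: take the maximum, over all pairs, of their longest common prefix length.
e.g. "vucrlyfjth" and "vucrlyfjw" share the prefix "vucrlyfj" of length 8; no pair shares a longer one.
Longest shared-prefix length: 8

8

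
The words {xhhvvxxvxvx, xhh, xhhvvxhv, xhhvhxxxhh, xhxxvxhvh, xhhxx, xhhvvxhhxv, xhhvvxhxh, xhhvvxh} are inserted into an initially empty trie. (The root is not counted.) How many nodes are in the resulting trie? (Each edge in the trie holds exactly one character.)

For each word, the new-node count is its length minus the longest prefix already in the trie:
  "xhhvvxxvxvx" → 11 new (x, h, h, v, v, x, x, v, x, v, x)
  "xhh" → prefix "xhh" already present; 0 new (none)
  "xhhvvxhv" → prefix "xhhvvx" already present; 2 new (h, v)
  "xhhvhxxxhh" → prefix "xhhv" already present; 6 new (h, x, x, x, h, h)
  "xhxxvxhvh" → prefix "xh" already present; 7 new (x, x, v, x, h, v, h)
  "xhhxx" → prefix "xhh" already present; 2 new (x, x)
  "xhhvvxhhxv" → prefix "xhhvvxh" already present; 3 new (h, x, v)
  "xhhvvxhxh" → prefix "xhhvvxh" already present; 2 new (x, h)
  "xhhvvxh" → prefix "xhhvvxh" already present; 0 new (none)
Total nodes = 11 + 0 + 2 + 6 + 7 + 2 + 3 + 2 + 0 = 33

33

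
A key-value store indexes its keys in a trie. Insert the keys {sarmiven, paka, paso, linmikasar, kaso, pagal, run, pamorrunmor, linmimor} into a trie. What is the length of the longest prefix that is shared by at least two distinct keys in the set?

Look for the deepest trie node that still has at least two words in its subtree.
"linmikasar" and "linmimor" agree on "linmi" (5 characters) before diverging; nothing deeper is shared.
Longest shared-prefix length: 5

5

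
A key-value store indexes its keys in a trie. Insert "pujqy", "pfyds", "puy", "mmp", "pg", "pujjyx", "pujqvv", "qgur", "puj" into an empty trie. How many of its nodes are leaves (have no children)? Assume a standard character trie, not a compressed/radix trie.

A leaf is a node with no children — equivalently, the end of a word that is not a proper prefix of any other stored word.
Those words: "mmp", "pfyds", "pg", "pujjyx", "pujqvv", "pujqy", "puy", "qgur"
Leaf count: 8

8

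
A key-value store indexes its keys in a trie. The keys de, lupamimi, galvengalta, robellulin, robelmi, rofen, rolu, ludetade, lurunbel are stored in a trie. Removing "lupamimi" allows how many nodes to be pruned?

6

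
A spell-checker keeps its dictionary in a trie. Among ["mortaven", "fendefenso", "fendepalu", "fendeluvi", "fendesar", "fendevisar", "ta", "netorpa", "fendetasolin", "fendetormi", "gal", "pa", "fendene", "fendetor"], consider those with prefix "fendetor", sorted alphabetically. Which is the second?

Words with prefix "fendetor", in lexicographic order: "fendetor", "fendetormi"
The 2nd is fendetormi.

fendetormi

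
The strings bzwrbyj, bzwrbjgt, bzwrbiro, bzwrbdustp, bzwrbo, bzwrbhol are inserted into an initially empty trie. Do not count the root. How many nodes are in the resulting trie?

22

Trace insertions, counting only characters that open a new branch:
  "bzwrbyj" → 7 new (b, z, w, r, b, y, j)
  "bzwrbjgt" → prefix "bzwrb" already present; 3 new (j, g, t)
  "bzwrbiro" → prefix "bzwrb" already present; 3 new (i, r, o)
  "bzwrbdustp" → prefix "bzwrb" already present; 5 new (d, u, s, t, p)
  "bzwrbo" → prefix "bzwrb" already present; 1 new (o)
  "bzwrbhol" → prefix "bzwrb" already present; 3 new (h, o, l)
Total nodes = 7 + 3 + 3 + 5 + 1 + 3 = 22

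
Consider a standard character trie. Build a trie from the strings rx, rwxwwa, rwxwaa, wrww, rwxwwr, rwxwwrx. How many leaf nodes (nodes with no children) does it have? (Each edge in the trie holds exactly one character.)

Leaves are exactly the stored words that no other stored word extends.
Those words: "rwxwaa", "rwxwwa", "rwxwwrx", "rx", "wrww"
Leaf count: 5

5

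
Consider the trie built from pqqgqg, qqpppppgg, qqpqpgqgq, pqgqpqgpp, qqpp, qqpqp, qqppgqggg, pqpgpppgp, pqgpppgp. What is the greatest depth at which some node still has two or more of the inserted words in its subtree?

5

The deepest shared node is where two words last agree before diverging.
"qqpqp" and "qqpqpgqgq" agree on "qqpqp" (5 characters) before diverging; nothing deeper is shared.
Longest shared-prefix length: 5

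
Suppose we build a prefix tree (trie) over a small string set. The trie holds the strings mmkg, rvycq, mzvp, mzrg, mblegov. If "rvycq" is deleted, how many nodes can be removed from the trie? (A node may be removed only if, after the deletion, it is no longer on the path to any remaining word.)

After clearing the end-marker at "rvycq", prune upward until reaching a node still needed by another word.
No other word shares any prefix with "rvycq", so all 5 of its nodes go.
Nodes removed: 5

5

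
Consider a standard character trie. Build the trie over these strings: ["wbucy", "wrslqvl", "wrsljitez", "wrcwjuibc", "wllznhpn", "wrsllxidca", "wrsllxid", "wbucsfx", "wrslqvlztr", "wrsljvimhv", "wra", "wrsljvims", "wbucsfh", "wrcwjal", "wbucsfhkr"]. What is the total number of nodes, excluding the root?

For each word, the new-node count is its length minus the longest prefix already in the trie:
  "wbucy" → 5 new (w, b, u, c, y)
  "wrslqvl" → prefix "w" already present; 6 new (r, s, l, q, v, l)
  "wrsljitez" → prefix "wrsl" already present; 5 new (j, i, t, e, z)
  "wrcwjuibc" → prefix "wr" already present; 7 new (c, w, j, u, i, b, c)
  "wllznhpn" → prefix "w" already present; 7 new (l, l, z, n, h, p, n)
  "wrsllxidca" → prefix "wrsl" already present; 6 new (l, x, i, d, c, a)
  "wrsllxid" → prefix "wrsllxid" already present; 0 new (none)
  "wbucsfx" → prefix "wbuc" already present; 3 new (s, f, x)
  "wrslqvlztr" → prefix "wrslqvl" already present; 3 new (z, t, r)
  "wrsljvimhv" → prefix "wrslj" already present; 5 new (v, i, m, h, v)
  "wra" → prefix "wr" already present; 1 new (a)
  "wrsljvims" → prefix "wrsljvim" already present; 1 new (s)
  "wbucsfh" → prefix "wbucsf" already present; 1 new (h)
  "wrcwjal" → prefix "wrcwj" already present; 2 new (a, l)
  "wbucsfhkr" → prefix "wbucsfh" already present; 2 new (k, r)
Total nodes = 5 + 6 + 5 + 7 + 7 + 6 + 0 + 3 + 3 + 5 + 1 + 1 + 1 + 2 + 2 = 54

54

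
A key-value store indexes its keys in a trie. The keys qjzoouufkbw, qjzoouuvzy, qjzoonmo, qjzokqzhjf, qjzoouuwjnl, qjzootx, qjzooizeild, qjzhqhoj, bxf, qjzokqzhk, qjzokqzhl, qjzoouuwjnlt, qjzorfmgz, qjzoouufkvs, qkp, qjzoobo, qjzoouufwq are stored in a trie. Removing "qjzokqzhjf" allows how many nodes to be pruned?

2

A node on "qjzokqzhjf"'s path can go only if nothing else ends at it or branches off below it.
The suffix "jf" (2 nodes) is used only by "qjzokqzhjf"; the node for "qjzokqzh" still has the child "k", so pruning stops there.
Nodes removed: 2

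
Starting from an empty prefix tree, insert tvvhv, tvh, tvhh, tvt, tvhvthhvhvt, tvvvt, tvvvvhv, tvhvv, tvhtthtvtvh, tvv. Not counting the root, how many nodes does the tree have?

Trie structure (* marks end of a word):
(root)
└─ t
   └─ v
      ├─ h *
      │  ├─ h *
      │  ├─ t
      │  │  └─ t
      │  │     └─ h
      │  │        └─ t
      │  │           └─ v
      │  │              └─ t
      │  │                 └─ v
      │  │                    └─ h *
      │  └─ v
      │     ├─ t
      │     │  └─ h
      │     │     └─ h
      │     │        └─ v
      │     │           └─ h
      │     │              └─ v
      │     │                 └─ t *
      │     └─ v *
      ├─ t *
      └─ v *
         ├─ h
         │  └─ v *
         └─ v
            ├─ t *
            └─ v
               └─ h
                  └─ v *
Counting every labelled node above: 30.

30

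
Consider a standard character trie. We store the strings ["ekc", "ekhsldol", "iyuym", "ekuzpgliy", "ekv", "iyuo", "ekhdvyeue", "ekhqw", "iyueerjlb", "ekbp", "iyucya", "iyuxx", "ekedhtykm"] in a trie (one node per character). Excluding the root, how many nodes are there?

Trace insertions, counting only characters that open a new branch:
  "ekc" → 3 new (e, k, c)
  "ekhsldol" → prefix "ek" already present; 6 new (h, s, l, d, o, l)
  "iyuym" → 5 new (i, y, u, y, m)
  "ekuzpgliy" → prefix "ek" already present; 7 new (u, z, p, g, l, i, y)
  "ekv" → prefix "ek" already present; 1 new (v)
  "iyuo" → prefix "iyu" already present; 1 new (o)
  "ekhdvyeue" → prefix "ekh" already present; 6 new (d, v, y, e, u, e)
  "ekhqw" → prefix "ekh" already present; 2 new (q, w)
  "iyueerjlb" → prefix "iyu" already present; 6 new (e, e, r, j, l, b)
  "ekbp" → prefix "ek" already present; 2 new (b, p)
  "iyucya" → prefix "iyu" already present; 3 new (c, y, a)
  "iyuxx" → prefix "iyu" already present; 2 new (x, x)
  "ekedhtykm" → prefix "ek" already present; 7 new (e, d, h, t, y, k, m)
Total nodes = 3 + 6 + 5 + 7 + 1 + 1 + 6 + 2 + 6 + 2 + 3 + 2 + 7 = 51

51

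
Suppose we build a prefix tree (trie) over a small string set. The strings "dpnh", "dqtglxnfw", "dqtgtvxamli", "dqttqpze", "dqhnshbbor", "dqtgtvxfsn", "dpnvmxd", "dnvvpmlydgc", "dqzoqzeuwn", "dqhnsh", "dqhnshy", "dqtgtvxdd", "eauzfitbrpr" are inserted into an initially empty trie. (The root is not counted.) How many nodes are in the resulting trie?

Insert word by word; a character creates a node only if that edge doesn't already exist:
  "dpnh" → 4 new (d, p, n, h)
  "dqtglxnfw" → prefix "d" already present; 8 new (q, t, g, l, x, n, f, w)
  "dqtgtvxamli" → prefix "dqtg" already present; 7 new (t, v, x, a, m, l, i)
  "dqttqpze" → prefix "dqt" already present; 5 new (t, q, p, z, e)
  "dqhnshbbor" → prefix "dq" already present; 8 new (h, n, s, h, b, b, o, r)
  "dqtgtvxfsn" → prefix "dqtgtvx" already present; 3 new (f, s, n)
  "dpnvmxd" → prefix "dpn" already present; 4 new (v, m, x, d)
  "dnvvpmlydgc" → prefix "d" already present; 10 new (n, v, v, p, m, l, y, d, g, c)
  "dqzoqzeuwn" → prefix "dq" already present; 8 new (z, o, q, z, e, u, w, n)
  "dqhnsh" → prefix "dqhnsh" already present; 0 new (none)
  "dqhnshy" → prefix "dqhnsh" already present; 1 new (y)
  "dqtgtvxdd" → prefix "dqtgtvx" already present; 2 new (d, d)
  "eauzfitbrpr" → 11 new (e, a, u, z, f, i, t, b, r, p, r)
Total nodes = 4 + 8 + 7 + 5 + 8 + 3 + 4 + 10 + 8 + 0 + 1 + 2 + 11 = 71

71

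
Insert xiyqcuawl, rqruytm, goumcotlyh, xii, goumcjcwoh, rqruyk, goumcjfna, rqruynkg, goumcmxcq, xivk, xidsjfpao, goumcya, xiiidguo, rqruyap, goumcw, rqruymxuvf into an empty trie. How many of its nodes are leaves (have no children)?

Leaves are exactly the stored words that no other stored word extends.
Those words: "goumcjcwoh", "goumcjfna", "goumcmxcq", "goumcotlyh", "goumcw", "goumcya", "rqruyap", "rqruyk", "rqruymxuvf", "rqruynkg", "rqruytm", "xidsjfpao", "xiiidguo", "xivk", "xiyqcuawl"
Leaf count: 15

15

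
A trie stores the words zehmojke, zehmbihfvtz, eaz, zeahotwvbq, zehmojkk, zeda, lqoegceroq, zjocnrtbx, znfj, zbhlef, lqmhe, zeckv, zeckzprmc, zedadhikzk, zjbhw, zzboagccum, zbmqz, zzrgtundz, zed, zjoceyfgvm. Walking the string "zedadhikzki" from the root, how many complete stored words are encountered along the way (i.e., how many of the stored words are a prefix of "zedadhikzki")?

3

Check each prefix of "zedadhikzki" against the stored set — each match is an end-marker on the path.
Prefixes of the query that are stored words: "zed", "zeda", "zedadhikzk"
Count: 3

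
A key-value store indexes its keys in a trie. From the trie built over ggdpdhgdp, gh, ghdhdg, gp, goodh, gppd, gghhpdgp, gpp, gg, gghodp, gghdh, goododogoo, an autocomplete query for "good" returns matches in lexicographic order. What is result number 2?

goododogoo

Words with prefix "good", in lexicographic order: "goodh", "goododogoo"
Position 2: goododogoo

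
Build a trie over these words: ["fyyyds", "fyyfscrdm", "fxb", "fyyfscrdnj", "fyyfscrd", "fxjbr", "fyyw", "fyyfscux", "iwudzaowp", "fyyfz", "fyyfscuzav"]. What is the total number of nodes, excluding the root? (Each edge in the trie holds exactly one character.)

Trie structure (* marks end of a word):
(root)
├─ f
│  ├─ x
│  │  ├─ b *
│  │  └─ j
│  │     └─ b
│  │        └─ r *
│  └─ y
│     └─ y
│        ├─ f
│        │  ├─ s
│        │  │  └─ c
│        │  │     ├─ r
│        │  │     │  └─ d *
│        │  │     │     ├─ m *
│        │  │     │     └─ n
│        │  │     │        └─ j *
│        │  │     └─ u
│        │  │        ├─ x *
│        │  │        └─ z
│        │  │           └─ a
│        │  │              └─ v *
│        │  └─ z *
│        ├─ w *
│        └─ y
│           └─ d
│              └─ s *
└─ i
   └─ w
      └─ u
         └─ d
            └─ z
               └─ a
                  └─ o
                     └─ w
                        └─ p *
Counting every labelled node above: 35.

35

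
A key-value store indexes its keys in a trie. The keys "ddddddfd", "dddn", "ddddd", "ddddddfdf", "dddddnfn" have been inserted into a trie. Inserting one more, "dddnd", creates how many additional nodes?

1

Walking "dddnd" from the root, the first 4 characters ("dddn") follow existing edges; "d" is the first miss.
So 5 − 4 = 1 new nodes.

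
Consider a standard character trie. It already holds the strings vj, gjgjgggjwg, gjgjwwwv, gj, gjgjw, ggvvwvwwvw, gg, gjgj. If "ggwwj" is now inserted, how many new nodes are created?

3

The longest prefix of "ggwwj" already in the trie is "gg" (length 2).
So 5 − 2 = 3 new nodes.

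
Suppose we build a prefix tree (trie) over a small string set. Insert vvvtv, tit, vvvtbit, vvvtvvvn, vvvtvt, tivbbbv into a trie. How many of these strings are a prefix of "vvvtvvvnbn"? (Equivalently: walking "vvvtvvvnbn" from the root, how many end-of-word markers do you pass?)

2

Traverse "vvvtvvvnbn" character by character; count nodes along the way that are marked as word ends.
Prefixes of the query that are stored words: "vvvtv", "vvvtvvvn"
Count: 2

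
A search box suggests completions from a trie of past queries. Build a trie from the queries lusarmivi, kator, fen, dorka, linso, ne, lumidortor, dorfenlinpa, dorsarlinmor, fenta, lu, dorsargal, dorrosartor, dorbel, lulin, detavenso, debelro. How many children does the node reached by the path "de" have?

The children of the "de" node are the distinct next characters among strings starting with "de".
Distinct next characters after "de": b, t.
That node has 2 child edges.

2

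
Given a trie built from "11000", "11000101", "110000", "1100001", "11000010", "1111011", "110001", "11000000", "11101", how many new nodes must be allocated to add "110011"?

The longest prefix of "110011" already in the trie is "1100" (length 4).
So 6 − 4 = 2 new nodes.

2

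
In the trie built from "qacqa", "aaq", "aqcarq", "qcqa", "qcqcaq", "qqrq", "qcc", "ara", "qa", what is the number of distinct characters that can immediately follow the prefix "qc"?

2

Walk "qc" from the root, arriving at one node.
Distinct next characters after "qc": c, q.
That node has 2 child edges.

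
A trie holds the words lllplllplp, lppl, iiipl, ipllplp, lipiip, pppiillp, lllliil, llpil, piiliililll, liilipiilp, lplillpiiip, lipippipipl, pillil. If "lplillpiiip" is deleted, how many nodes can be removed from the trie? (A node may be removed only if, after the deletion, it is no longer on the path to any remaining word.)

After clearing the end-marker at "lplillpiiip", prune upward until reaching a node still needed by another word.
The suffix "lillpiiip" (9 nodes) is used only by "lplillpiiip"; the node for "lp" still has the child "p", so pruning stops there.
Nodes removed: 9

9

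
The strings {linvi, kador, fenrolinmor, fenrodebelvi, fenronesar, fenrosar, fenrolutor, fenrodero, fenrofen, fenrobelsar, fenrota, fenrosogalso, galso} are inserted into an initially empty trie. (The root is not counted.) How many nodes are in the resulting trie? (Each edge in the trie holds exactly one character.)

64

Trace insertions, counting only characters that open a new branch:
  "linvi" → 5 new (l, i, n, v, i)
  "kador" → 5 new (k, a, d, o, r)
  "fenrolinmor" → 11 new (f, e, n, r, o, l, i, n, m, o, r)
  "fenrodebelvi" → prefix "fenro" already present; 7 new (d, e, b, e, l, v, i)
  "fenronesar" → prefix "fenro" already present; 5 new (n, e, s, a, r)
  "fenrosar" → prefix "fenro" already present; 3 new (s, a, r)
  "fenrolutor" → prefix "fenrol" already present; 4 new (u, t, o, r)
  "fenrodero" → prefix "fenrode" already present; 2 new (r, o)
  "fenrofen" → prefix "fenro" already present; 3 new (f, e, n)
  "fenrobelsar" → prefix "fenro" already present; 6 new (b, e, l, s, a, r)
  "fenrota" → prefix "fenro" already present; 2 new (t, a)
  "fenrosogalso" → prefix "fenros" already present; 6 new (o, g, a, l, s, o)
  "galso" → 5 new (g, a, l, s, o)
Total nodes = 5 + 5 + 11 + 7 + 5 + 3 + 4 + 2 + 3 + 6 + 2 + 6 + 5 = 64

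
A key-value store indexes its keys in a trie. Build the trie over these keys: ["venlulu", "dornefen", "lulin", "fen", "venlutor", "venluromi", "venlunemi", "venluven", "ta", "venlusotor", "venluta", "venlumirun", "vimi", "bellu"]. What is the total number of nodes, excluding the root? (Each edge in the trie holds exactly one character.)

58

Insert word by word; a character creates a node only if that edge doesn't already exist:
  "venlulu" → 7 new (v, e, n, l, u, l, u)
  "dornefen" → 8 new (d, o, r, n, e, f, e, n)
  "lulin" → 5 new (l, u, l, i, n)
  "fen" → 3 new (f, e, n)
  "venlutor" → prefix "venlu" already present; 3 new (t, o, r)
  "venluromi" → prefix "venlu" already present; 4 new (r, o, m, i)
  "venlunemi" → prefix "venlu" already present; 4 new (n, e, m, i)
  "venluven" → prefix "venlu" already present; 3 new (v, e, n)
  "ta" → 2 new (t, a)
  "venlusotor" → prefix "venlu" already present; 5 new (s, o, t, o, r)
  "venluta" → prefix "venlut" already present; 1 new (a)
  "venlumirun" → prefix "venlu" already present; 5 new (m, i, r, u, n)
  "vimi" → prefix "v" already present; 3 new (i, m, i)
  "bellu" → 5 new (b, e, l, l, u)
Total nodes = 7 + 8 + 5 + 3 + 3 + 4 + 4 + 3 + 2 + 5 + 1 + 5 + 3 + 5 = 58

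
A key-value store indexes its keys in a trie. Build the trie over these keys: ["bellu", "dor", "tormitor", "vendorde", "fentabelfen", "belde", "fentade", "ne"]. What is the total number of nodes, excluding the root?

41

Trace insertions, counting only characters that open a new branch:
  "bellu" → 5 new (b, e, l, l, u)
  "dor" → 3 new (d, o, r)
  "tormitor" → 8 new (t, o, r, m, i, t, o, r)
  "vendorde" → 8 new (v, e, n, d, o, r, d, e)
  "fentabelfen" → 11 new (f, e, n, t, a, b, e, l, f, e, n)
  "belde" → prefix "bel" already present; 2 new (d, e)
  "fentade" → prefix "fenta" already present; 2 new (d, e)
  "ne" → 2 new (n, e)
Total nodes = 5 + 3 + 8 + 8 + 11 + 2 + 2 + 2 = 41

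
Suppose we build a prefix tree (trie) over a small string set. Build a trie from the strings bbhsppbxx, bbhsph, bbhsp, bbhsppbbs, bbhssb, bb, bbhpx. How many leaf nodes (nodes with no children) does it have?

A leaf is a node with no children — equivalently, the end of a word that is not a proper prefix of any other stored word.
Those words: "bbhpx", "bbhsph", "bbhsppbbs", "bbhsppbxx", "bbhssb"
Leaf count: 5

5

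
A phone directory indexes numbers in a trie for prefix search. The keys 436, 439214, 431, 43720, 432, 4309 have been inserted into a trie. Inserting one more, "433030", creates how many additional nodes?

"43" is already a path in the trie; the remaining "3030" must be added.
New nodes needed: |"433030"| − 2 = 6 − 2 = 4.

4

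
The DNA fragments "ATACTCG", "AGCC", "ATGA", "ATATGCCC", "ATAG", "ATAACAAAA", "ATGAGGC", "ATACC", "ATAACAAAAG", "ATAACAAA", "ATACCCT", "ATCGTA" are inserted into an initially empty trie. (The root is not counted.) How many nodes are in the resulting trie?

Count nodes per top-level branch (shared prefixes stored once):
  'A'-branch (AGCC, ATAACAAA, ATAACAAAA, ATAACAAAAG, ATACC, ATACCCT, ATACTCG, ATAG, ATATGCCC, ATCGTA, ATGA, ATGAGGC): 35 nodes
Sum: 35

35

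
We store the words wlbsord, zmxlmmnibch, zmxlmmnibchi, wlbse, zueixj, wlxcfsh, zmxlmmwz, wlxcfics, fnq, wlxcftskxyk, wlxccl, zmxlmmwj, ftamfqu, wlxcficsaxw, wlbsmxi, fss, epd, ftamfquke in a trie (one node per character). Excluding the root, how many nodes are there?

66

Insert word by word; a character creates a node only if that edge doesn't already exist:
  "wlbsord" → 7 new (w, l, b, s, o, r, d)
  "zmxlmmnibch" → 11 new (z, m, x, l, m, m, n, i, b, c, h)
  "zmxlmmnibchi" → prefix "zmxlmmnibch" already present; 1 new (i)
  "wlbse" → prefix "wlbs" already present; 1 new (e)
  "zueixj" → prefix "z" already present; 5 new (u, e, i, x, j)
  "wlxcfsh" → prefix "wl" already present; 5 new (x, c, f, s, h)
  "zmxlmmwz" → prefix "zmxlmm" already present; 2 new (w, z)
  "wlxcfics" → prefix "wlxcf" already present; 3 new (i, c, s)
  "fnq" → 3 new (f, n, q)
  "wlxcftskxyk" → prefix "wlxcf" already present; 6 new (t, s, k, x, y, k)
  "wlxccl" → prefix "wlxc" already present; 2 new (c, l)
  "zmxlmmwj" → prefix "zmxlmmw" already present; 1 new (j)
  "ftamfqu" → prefix "f" already present; 6 new (t, a, m, f, q, u)
  "wlxcficsaxw" → prefix "wlxcfics" already present; 3 new (a, x, w)
  "wlbsmxi" → prefix "wlbs" already present; 3 new (m, x, i)
  "fss" → prefix "f" already present; 2 new (s, s)
  "epd" → 3 new (e, p, d)
  "ftamfquke" → prefix "ftamfqu" already present; 2 new (k, e)
Total nodes = 7 + 11 + 1 + 1 + 5 + 5 + 2 + 3 + 3 + 6 + 2 + 1 + 6 + 3 + 3 + 2 + 3 + 2 = 66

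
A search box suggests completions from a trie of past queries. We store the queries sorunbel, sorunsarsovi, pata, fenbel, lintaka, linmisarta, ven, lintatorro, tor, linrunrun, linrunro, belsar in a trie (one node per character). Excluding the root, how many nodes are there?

63

Trace insertions, counting only characters that open a new branch:
  "sorunbel" → 8 new (s, o, r, u, n, b, e, l)
  "sorunsarsovi" → prefix "sorun" already present; 7 new (s, a, r, s, o, v, i)
  "pata" → 4 new (p, a, t, a)
  "fenbel" → 6 new (f, e, n, b, e, l)
  "lintaka" → 7 new (l, i, n, t, a, k, a)
  "linmisarta" → prefix "lin" already present; 7 new (m, i, s, a, r, t, a)
  "ven" → 3 new (v, e, n)
  "lintatorro" → prefix "linta" already present; 5 new (t, o, r, r, o)
  "tor" → 3 new (t, o, r)
  "linrunrun" → prefix "lin" already present; 6 new (r, u, n, r, u, n)
  "linrunro" → prefix "linrunr" already present; 1 new (o)
  "belsar" → 6 new (b, e, l, s, a, r)
Total nodes = 8 + 7 + 4 + 6 + 7 + 7 + 3 + 5 + 3 + 6 + 1 + 6 = 63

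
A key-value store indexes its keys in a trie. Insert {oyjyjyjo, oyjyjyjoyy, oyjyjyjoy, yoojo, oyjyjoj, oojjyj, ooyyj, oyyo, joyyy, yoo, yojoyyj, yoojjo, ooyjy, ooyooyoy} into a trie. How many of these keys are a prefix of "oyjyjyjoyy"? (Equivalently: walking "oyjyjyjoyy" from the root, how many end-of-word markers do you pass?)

3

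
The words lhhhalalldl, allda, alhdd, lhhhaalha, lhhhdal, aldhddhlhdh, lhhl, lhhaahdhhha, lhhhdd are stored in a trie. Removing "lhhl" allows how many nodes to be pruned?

1

Walk "lhhl" from the leaf back toward the root, removing each node that no remaining word uses.
The suffix "l" (1 node) is used only by "lhhl"; the node for "lhh" still has the child "h", so pruning stops there.
Nodes removed: 1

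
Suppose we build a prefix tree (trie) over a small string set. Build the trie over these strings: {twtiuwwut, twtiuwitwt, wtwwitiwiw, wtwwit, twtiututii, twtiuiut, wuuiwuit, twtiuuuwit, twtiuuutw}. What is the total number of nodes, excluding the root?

45

Trace insertions, counting only characters that open a new branch:
  "twtiuwwut" → 9 new (t, w, t, i, u, w, w, u, t)
  "twtiuwitwt" → prefix "twtiuw" already present; 4 new (i, t, w, t)
  "wtwwitiwiw" → 10 new (w, t, w, w, i, t, i, w, i, w)
  "wtwwit" → prefix "wtwwit" already present; 0 new (none)
  "twtiututii" → prefix "twtiu" already present; 5 new (t, u, t, i, i)
  "twtiuiut" → prefix "twtiu" already present; 3 new (i, u, t)
  "wuuiwuit" → prefix "w" already present; 7 new (u, u, i, w, u, i, t)
  "twtiuuuwit" → prefix "twtiu" already present; 5 new (u, u, w, i, t)
  "twtiuuutw" → prefix "twtiuuu" already present; 2 new (t, w)
Total nodes = 9 + 4 + 10 + 0 + 5 + 3 + 7 + 5 + 2 = 45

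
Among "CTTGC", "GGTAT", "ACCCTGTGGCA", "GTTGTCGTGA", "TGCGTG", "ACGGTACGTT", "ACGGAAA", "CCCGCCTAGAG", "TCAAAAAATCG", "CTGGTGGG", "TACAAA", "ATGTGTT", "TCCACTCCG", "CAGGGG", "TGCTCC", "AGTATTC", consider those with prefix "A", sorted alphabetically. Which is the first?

Filter for "A…" and sort: "ACCCTGTGGCA", "ACGGAAA", "ACGGTACGTT", "AGTATTC", "ATGTGTT"
The 1st is ACCCTGTGGCA.

ACCCTGTGGCA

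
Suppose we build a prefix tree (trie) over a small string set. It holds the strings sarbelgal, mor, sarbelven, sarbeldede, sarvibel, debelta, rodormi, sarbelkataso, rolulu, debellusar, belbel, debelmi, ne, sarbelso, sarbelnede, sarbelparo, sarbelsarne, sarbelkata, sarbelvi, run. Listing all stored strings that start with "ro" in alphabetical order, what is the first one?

Filter for "ro…" and sort: "rodormi", "rolulu"
Position 1: rodormi

rodormi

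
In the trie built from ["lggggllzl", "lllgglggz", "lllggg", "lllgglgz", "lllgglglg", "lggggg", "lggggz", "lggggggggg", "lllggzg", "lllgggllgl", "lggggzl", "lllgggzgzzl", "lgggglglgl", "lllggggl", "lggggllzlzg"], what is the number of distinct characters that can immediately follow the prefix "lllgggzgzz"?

Walk "lllgggzgzz" from the root, arriving at one node.
Characters that immediately follow "lllgggzgzz" among the stored strings: {l}.
That node has 1 child edge.

1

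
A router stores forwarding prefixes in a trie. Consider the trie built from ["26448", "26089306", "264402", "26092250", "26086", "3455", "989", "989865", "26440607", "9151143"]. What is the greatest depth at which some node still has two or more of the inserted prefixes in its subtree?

5

Look for the deepest trie node that still has at least two words in its subtree.
e.g. "264402" and "26440607" share the prefix "26440" of length 5; no pair shares a longer one.
Longest shared-prefix length: 5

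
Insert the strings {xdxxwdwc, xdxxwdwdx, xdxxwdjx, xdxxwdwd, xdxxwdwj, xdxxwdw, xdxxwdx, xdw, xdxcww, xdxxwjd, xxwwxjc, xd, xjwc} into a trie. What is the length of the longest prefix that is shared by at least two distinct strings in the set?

The deepest shared node is where two words last agree before diverging.
e.g. "xdxxwdwd" and "xdxxwdwdx" share the prefix "xdxxwdwd" of length 8; no pair shares a longer one.
Longest shared-prefix length: 8

8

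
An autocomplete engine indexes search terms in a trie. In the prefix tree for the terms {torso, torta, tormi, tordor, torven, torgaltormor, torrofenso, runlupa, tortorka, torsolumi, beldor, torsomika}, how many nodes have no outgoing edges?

A leaf is a node with no children — equivalently, the end of a word that is not a proper prefix of any other stored word.
Those words: "beldor", "runlupa", "tordor", "torgaltormor", "tormi", "torrofenso", "torsolumi", "torsomika", "torta", "tortorka", "torven"
Leaf count: 11

11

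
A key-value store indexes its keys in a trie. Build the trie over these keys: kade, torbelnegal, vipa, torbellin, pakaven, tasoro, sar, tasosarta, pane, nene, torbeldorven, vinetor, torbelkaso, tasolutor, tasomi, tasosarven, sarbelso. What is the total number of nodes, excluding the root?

78

Trace insertions, counting only characters that open a new branch:
  "kade" → 4 new (k, a, d, e)
  "torbelnegal" → 11 new (t, o, r, b, e, l, n, e, g, a, l)
  "vipa" → 4 new (v, i, p, a)
  "torbellin" → prefix "torbel" already present; 3 new (l, i, n)
  "pakaven" → 7 new (p, a, k, a, v, e, n)
  "tasoro" → prefix "t" already present; 5 new (a, s, o, r, o)
  "sar" → 3 new (s, a, r)
  "tasosarta" → prefix "taso" already present; 5 new (s, a, r, t, a)
  "pane" → prefix "pa" already present; 2 new (n, e)
  "nene" → 4 new (n, e, n, e)
  "torbeldorven" → prefix "torbel" already present; 6 new (d, o, r, v, e, n)
  "vinetor" → prefix "vi" already present; 5 new (n, e, t, o, r)
  "torbelkaso" → prefix "torbel" already present; 4 new (k, a, s, o)
  "tasolutor" → prefix "taso" already present; 5 new (l, u, t, o, r)
  "tasomi" → prefix "taso" already present; 2 new (m, i)
  "tasosarven" → prefix "tasosar" already present; 3 new (v, e, n)
  "sarbelso" → prefix "sar" already present; 5 new (b, e, l, s, o)
Total nodes = 4 + 11 + 4 + 3 + 7 + 5 + 3 + 5 + 2 + 4 + 6 + 5 + 4 + 5 + 2 + 3 + 5 = 78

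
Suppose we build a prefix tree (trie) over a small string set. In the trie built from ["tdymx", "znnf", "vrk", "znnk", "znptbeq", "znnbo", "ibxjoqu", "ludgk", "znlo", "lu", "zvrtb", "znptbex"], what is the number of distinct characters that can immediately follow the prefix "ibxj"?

Walk "ibxj" from the root, arriving at one node.
Characters that immediately follow "ibxj" among the stored strings: {o}.
That node has 1 child edge.

1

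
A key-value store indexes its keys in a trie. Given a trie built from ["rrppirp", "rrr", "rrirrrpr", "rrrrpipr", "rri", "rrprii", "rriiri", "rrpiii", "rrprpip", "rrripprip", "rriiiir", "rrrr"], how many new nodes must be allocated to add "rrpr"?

0

"rrpr" is already a full path in the trie; only an end-marker is added.
No new nodes are needed: 0.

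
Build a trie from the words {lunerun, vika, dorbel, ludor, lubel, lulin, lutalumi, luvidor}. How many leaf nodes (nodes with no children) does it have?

A leaf is a node with no children — equivalently, the end of a word that is not a proper prefix of any other stored word.
Those words: "dorbel", "lubel", "ludor", "lulin", "lunerun", "lutalumi", "luvidor", "vika"
Leaf count: 8

8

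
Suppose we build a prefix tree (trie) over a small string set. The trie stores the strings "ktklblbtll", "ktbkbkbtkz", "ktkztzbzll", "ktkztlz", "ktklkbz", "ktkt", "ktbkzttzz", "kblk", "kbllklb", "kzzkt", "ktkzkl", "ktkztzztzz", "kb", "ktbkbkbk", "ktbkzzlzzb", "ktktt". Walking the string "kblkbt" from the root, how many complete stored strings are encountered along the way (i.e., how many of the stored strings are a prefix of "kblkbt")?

2

Check each prefix of "kblkbt" against the stored set — each match is an end-marker on the path.
Prefixes of the query that are stored words: "kb", "kblk"
Count: 2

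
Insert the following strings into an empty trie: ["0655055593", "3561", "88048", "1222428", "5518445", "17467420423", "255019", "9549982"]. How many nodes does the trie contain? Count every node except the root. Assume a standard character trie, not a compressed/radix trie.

56

Insert word by word; a character creates a node only if that edge doesn't already exist:
  "0655055593" → 10 new (0, 6, 5, 5, 0, 5, 5, 5, 9, 3)
  "3561" → 4 new (3, 5, 6, 1)
  "88048" → 5 new (8, 8, 0, 4, 8)
  "1222428" → 7 new (1, 2, 2, 2, 4, 2, 8)
  "5518445" → 7 new (5, 5, 1, 8, 4, 4, 5)
  "17467420423" → prefix "1" already present; 10 new (7, 4, 6, 7, 4, 2, 0, 4, 2, 3)
  "255019" → 6 new (2, 5, 5, 0, 1, 9)
  "9549982" → 7 new (9, 5, 4, 9, 9, 8, 2)
Total nodes = 10 + 4 + 5 + 7 + 7 + 10 + 6 + 7 = 56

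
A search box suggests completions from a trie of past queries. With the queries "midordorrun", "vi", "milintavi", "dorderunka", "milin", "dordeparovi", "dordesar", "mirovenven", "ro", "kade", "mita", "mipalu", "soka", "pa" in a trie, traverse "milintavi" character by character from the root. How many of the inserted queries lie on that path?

Walk "milintavi" from the root; an end-of-word marker is hit whenever a stored word is a prefix of "milintavi".
Prefixes of the query that are stored words: "milin", "milintavi"
Count: 2

2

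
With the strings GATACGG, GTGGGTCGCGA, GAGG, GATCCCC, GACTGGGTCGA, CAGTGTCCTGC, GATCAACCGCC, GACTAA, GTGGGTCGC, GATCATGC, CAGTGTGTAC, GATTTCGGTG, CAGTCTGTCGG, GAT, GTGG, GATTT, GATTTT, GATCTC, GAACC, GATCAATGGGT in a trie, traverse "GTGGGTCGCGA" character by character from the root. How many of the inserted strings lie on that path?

Walk "GTGGGTCGCGA" from the root; an end-of-word marker is hit whenever a stored word is a prefix of "GTGGGTCGCGA".
Prefixes of the query that are stored words: "GTGG", "GTGGGTCGC", "GTGGGTCGCGA"
Count: 3

3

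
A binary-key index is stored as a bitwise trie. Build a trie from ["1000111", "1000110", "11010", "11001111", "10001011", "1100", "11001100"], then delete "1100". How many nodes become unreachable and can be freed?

A node on "1100"'s path can go only if nothing else ends at it or branches off below it.
Every node on "1100" is still needed (e.g. by "11001111"), so nothing is freed.
Nodes removed: 0

0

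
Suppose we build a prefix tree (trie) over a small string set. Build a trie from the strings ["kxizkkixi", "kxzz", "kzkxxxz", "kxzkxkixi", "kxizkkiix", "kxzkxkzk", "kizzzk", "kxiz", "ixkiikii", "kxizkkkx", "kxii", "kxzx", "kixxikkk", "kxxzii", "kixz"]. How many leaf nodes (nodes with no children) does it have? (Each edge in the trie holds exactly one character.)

14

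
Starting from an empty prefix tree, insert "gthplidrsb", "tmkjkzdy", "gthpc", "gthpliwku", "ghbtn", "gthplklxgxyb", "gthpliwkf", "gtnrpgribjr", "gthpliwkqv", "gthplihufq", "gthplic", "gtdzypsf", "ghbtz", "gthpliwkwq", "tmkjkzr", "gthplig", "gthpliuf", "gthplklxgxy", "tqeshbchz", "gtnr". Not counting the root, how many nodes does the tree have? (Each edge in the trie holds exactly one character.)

71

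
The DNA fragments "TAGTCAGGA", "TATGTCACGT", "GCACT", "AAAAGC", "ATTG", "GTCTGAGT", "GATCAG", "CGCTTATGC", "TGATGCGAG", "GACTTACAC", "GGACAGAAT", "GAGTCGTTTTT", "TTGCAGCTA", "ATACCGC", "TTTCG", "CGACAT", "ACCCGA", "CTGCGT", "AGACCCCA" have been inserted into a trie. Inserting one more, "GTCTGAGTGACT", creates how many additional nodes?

The longest prefix of "GTCTGAGTGACT" already in the trie is "GTCTGAGT" (length 8).
Each of the 4 remaining characters creates one node.

4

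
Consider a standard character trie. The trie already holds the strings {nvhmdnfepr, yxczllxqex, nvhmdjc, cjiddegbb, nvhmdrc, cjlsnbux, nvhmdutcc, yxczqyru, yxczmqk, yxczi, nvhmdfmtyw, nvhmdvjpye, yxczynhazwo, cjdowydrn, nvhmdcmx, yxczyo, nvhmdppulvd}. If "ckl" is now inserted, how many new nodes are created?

Walking "ckl" from the root, the first 1 characters ("c") follow existing edges; "k" is the first miss.
Each of the 2 remaining characters creates one node.

2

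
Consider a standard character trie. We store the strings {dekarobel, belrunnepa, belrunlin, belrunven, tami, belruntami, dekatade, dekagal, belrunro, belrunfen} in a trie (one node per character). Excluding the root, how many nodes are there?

45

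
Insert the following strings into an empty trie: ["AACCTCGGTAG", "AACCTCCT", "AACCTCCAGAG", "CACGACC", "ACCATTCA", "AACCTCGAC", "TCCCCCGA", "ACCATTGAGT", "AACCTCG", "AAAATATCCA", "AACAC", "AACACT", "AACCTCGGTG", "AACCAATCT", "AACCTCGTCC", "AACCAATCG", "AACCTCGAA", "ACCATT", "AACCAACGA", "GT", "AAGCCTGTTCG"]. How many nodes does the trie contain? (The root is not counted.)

81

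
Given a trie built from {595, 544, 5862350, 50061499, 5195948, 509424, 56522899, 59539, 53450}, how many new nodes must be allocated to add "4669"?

Nothing in the trie begins with "4"; the whole of "4669" is new.
4 − 0 = 4 new nodes.

4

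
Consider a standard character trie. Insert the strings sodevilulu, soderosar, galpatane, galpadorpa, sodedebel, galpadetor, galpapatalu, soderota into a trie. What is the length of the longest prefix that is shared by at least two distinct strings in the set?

6

The deepest shared node is where two words last agree before diverging.
e.g. "galpadetor" and "galpadorpa" share the prefix "galpad" of length 6; no pair shares a longer one.
Longest shared-prefix length: 6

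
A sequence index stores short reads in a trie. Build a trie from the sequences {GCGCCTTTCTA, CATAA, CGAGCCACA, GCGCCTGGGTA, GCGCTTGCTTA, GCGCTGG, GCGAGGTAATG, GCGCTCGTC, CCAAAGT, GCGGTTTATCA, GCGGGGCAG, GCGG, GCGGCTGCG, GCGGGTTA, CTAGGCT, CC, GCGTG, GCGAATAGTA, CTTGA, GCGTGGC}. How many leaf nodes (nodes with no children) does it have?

17

Leaves are exactly the stored words that no other stored word extends.
Those words: "CATAA", "CCAAAGT", "CGAGCCACA", "CTAGGCT", "CTTGA", "GCGAATAGTA", "GCGAGGTAATG", "GCGCCTGGGTA", "GCGCCTTTCTA", "GCGCTCGTC", "GCGCTGG", "GCGCTTGCTTA", "GCGGCTGCG", "GCGGGGCAG", "GCGGGTTA", "GCGGTTTATCA", "GCGTGGC"
Leaf count: 17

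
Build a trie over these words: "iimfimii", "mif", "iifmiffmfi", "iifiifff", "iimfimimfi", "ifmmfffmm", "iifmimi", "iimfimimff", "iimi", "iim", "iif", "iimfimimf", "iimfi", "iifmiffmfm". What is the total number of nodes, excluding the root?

40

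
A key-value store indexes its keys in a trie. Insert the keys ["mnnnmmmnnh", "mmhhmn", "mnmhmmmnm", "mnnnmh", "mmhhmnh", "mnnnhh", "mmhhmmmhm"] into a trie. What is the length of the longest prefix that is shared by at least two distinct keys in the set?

6

Look for the deepest trie node that still has at least two words in its subtree.
e.g. "mmhhmn" and "mmhhmnh" share the prefix "mmhhmn" of length 6; no pair shares a longer one.
Longest shared-prefix length: 6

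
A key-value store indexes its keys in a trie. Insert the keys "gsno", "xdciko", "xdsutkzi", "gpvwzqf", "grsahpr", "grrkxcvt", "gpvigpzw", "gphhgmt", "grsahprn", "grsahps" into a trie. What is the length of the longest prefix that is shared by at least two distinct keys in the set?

Equivalently: take the maximum, over all pairs, of their longest common prefix length.
e.g. "grsahpr" and "grsahprn" share the prefix "grsahpr" of length 7; no pair shares a longer one.
Longest shared-prefix length: 7

7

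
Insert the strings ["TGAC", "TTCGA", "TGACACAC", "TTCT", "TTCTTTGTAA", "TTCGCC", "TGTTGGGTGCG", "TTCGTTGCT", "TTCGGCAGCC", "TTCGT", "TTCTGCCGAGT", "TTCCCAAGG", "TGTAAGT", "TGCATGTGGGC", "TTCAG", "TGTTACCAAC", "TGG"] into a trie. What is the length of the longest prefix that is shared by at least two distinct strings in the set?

5

Look for the deepest trie node that still has at least two words in its subtree.
"TTCGT" and "TTCGTTGCT" agree on "TTCGT" (5 characters) before diverging; nothing deeper is shared.
Longest shared-prefix length: 5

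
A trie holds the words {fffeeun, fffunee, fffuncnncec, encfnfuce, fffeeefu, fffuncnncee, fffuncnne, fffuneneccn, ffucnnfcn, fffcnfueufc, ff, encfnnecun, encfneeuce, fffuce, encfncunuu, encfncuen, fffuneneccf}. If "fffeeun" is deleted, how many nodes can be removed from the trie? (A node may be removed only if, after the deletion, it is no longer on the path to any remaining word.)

2

Walk "fffeeun" from the leaf back toward the root, removing each node that no remaining word uses.
The suffix "un" (2 nodes) is used only by "fffeeun"; the node for "fffee" still has the child "e", so pruning stops there.
Nodes removed: 2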